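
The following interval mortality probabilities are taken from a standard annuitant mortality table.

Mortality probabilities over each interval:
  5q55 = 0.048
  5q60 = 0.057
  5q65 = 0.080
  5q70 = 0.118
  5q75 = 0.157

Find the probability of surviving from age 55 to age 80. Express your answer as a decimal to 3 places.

0.614

25p55 = (1 − 0.048) × (1 − 0.057) × (1 − 0.080) × (1 − 0.118) × (1 − 0.157).
= 0.952 × 0.943 × 0.920 × 0.882 × 0.843 = 0.614091.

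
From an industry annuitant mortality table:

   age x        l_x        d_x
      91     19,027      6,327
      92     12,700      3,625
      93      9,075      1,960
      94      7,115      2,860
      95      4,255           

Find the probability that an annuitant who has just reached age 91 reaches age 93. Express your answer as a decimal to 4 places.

0.4770

The conditional survival probability is l_93/l_91 = 9,075/19,027 = 0.476954.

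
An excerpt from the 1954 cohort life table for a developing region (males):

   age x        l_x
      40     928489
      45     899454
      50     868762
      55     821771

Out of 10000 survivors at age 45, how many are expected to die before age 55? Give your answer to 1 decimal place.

863.7

The relevant probability is 1 − 821771/899454 = 0.086367.
Expected number = 10000 × 0.086367 = 863.7.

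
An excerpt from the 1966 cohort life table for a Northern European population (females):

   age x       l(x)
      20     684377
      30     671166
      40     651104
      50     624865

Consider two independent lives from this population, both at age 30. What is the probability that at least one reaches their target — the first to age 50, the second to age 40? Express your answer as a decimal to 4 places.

p₁ = l(50)/l(30) = 624865/671166 = 0.931014; p₂ = l(40)/l(30) = 651104/671166 = 0.970109.
P(at least one) = 1 − (1−p₁)(1−p₂) = 1 − 0.068986 × 0.029891 = 0.997938.

0.9979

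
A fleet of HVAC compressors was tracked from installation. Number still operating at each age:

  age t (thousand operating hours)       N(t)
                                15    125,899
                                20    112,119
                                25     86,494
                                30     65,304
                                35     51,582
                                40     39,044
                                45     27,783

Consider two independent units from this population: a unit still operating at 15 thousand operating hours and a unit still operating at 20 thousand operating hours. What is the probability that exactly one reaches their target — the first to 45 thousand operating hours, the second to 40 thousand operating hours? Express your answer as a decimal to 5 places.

p₁ = N(45)/N(15) = 27,783/125,899 = 0.220677; p₂ = N(40)/N(20) = 39,044/112,119 = 0.348237.
P(exactly one) = p₁(1−p₂) + (1−p₁)p₂ = 0.143829 + 0.271389 = 0.415218.

0.41522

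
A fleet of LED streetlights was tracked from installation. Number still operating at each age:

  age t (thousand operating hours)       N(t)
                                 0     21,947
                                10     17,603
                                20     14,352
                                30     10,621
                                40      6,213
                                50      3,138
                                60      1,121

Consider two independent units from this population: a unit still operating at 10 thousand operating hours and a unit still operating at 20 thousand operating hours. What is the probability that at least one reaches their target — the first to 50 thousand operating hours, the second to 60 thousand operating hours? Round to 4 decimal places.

0.2424

p₁ = N(50)/N(10) = 3,138/17,603 = 0.178265; p₂ = N(60)/N(20) = 1,121/14,352 = 0.078108.
P(at least one) = 1 − (1−p₁)(1−p₂) = 1 − 0.821735 × 0.921892 = 0.242449.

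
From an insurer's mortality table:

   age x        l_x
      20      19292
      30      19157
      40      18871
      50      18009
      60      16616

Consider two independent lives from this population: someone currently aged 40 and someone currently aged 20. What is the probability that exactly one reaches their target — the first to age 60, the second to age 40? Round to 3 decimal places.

0.136

p₁ = l_60/l_40 = 16616/18871 = 0.880504; p₂ = l_40/l_20 = 18871/19292 = 0.978177.
P(exactly one) = p₁(1−p₂) + (1−p₁)p₂ = 0.019215 + 0.116888 = 0.136103.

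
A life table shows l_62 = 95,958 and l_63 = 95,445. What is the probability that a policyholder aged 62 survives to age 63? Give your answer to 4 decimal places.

0.9947

We want 1p62 = l_63/l_62.
The conditional survival probability is l_63/l_62 = 95,445/95,958 = 0.994654.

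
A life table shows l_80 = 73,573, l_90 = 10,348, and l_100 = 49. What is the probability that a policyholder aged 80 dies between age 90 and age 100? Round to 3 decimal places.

0.140

We want 10|10q80 = (l_90 − l_100)/l_80.
This is the probability of reaching 90 but not 100, conditional on being alive at 80: (l_90 − l_100) / l_80.
= (10,348 − 49) / 73,573 = 10,299 / 73,573 = 0.139983.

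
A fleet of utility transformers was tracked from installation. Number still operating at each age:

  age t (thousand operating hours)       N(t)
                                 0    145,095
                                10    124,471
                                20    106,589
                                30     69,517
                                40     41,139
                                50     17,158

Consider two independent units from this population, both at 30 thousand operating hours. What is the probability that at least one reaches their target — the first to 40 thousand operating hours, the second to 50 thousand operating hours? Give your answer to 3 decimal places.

0.693

p₁ = N(40)/N(30) = 41,139/69,517 = 0.591783; p₂ = N(50)/N(30) = 17,158/69,517 = 0.246817.
P(at least one) = 1 − (1−p₁)(1−p₂) = 1 − 0.408217 × 0.753183 = 0.692538.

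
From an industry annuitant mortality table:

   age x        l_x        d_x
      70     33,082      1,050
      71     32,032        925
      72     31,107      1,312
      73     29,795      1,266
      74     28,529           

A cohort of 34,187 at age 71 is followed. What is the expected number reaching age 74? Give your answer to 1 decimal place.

30448.3

The relevant probability is 28,529/32,032 = 0.890641.
Expected number = 34,187 × 0.890641 = 30448.3.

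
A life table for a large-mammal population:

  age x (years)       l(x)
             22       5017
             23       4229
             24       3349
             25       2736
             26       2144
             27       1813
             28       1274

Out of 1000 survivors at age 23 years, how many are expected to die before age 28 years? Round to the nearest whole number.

The relevant probability is 1 − 1274/4229 = 0.698747.
Expected number = 1000 × 0.698747 = 699.

699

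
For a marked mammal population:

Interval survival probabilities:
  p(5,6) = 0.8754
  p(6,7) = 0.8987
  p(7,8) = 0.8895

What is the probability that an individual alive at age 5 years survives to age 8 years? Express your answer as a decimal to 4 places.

Chaining the interval survival probabilities: 0.8754 × 0.8987 × 0.8895.
= 0.699789.

0.6998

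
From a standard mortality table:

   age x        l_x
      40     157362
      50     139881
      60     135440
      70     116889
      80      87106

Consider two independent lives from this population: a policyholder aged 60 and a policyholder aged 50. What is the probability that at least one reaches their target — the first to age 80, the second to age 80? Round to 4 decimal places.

0.8654

p₁ = l_80/l_60 = 87106/135440 = 0.643133; p₂ = l_80/l_50 = 87106/139881 = 0.622715.
P(at least one) = 1 − (1−p₁)(1−p₂) = 1 − 0.356867 × 0.377285 = 0.865359.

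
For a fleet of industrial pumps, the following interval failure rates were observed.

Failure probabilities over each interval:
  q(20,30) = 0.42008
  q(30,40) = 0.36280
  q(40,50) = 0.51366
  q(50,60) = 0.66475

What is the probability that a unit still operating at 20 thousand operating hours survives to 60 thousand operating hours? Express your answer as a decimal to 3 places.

0.060

Chaining the interval survival probabilities: (1 − 0.42008) × (1 − 0.36280) × (1 − 0.51366) × (1 − 0.66475).
= 0.57992 × 0.63720 × 0.48634 × 0.33525 = 0.060249.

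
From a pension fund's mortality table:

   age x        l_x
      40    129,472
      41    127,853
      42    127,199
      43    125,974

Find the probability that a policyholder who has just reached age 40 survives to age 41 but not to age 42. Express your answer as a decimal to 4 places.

We want 1|1q40 = (l_41 − l_42)/l_40.
This is the probability of reaching 41 but not 42, conditional on being alive at 40: (l_41 − l_42) / l_40.
= (127,853 − 127,199) / 129,472 = 654 / 129,472 = 0.005051.

0.0051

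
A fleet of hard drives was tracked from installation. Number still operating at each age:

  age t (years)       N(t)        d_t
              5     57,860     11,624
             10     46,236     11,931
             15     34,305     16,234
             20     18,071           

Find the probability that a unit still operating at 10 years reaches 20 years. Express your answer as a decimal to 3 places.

0.391

The conditional survival probability is N(20)/N(10) = 18,071/46,236 = 0.390843.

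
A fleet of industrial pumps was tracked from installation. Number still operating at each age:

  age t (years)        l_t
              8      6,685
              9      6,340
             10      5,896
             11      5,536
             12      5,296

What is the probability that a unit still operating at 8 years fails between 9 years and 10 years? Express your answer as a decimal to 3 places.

0.066

This is the probability of reaching 9 but not 10, conditional on being operational at 8: (l_9 − l_10) / l_8.
= (6,340 − 5,896) / 6,685 = 444 / 6,685 = 0.066417.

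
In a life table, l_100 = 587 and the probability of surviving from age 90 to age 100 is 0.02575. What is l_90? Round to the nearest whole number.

22796

l_90 = l_100 / p = 587 / 0.02575 = 22796.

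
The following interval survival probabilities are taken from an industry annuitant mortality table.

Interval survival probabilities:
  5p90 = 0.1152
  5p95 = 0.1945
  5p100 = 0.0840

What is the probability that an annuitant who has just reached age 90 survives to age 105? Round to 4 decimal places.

0.0019

The overall survival probability is 0.1152 × 0.1945 × 0.0840.
= 0.001882.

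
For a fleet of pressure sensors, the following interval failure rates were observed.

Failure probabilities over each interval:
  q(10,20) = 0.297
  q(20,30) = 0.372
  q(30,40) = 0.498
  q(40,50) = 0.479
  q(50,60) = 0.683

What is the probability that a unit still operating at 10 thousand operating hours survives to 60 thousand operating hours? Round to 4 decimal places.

P(survive 10→60) = (1 − 0.297) × (1 − 0.372) × (1 − 0.498) × (1 − 0.479) × (1 − 0.683).
= 0.703 × 0.628 × 0.502 × 0.521 × 0.317 = 0.036603.

0.0366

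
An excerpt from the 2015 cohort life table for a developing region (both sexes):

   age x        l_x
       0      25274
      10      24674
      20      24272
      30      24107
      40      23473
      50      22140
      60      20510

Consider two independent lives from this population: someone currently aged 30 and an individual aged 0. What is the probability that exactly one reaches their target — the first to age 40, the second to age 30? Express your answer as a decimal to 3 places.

p₁ = l_40/l_30 = 23473/24107 = 0.973701; p₂ = l_30/l_0 = 24107/25274 = 0.953826.
P(exactly one) = p₁(1−p₂) + (1−p₁)p₂ = 0.044960 + 0.025085 = 0.070044.

0.070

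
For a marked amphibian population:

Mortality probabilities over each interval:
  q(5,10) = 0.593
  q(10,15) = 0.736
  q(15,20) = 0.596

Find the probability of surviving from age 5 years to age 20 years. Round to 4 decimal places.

0.0434

Chaining the interval survival probabilities: (1 − 0.593) × (1 − 0.736) × (1 − 0.596).
= 0.407 × 0.264 × 0.404 = 0.043409.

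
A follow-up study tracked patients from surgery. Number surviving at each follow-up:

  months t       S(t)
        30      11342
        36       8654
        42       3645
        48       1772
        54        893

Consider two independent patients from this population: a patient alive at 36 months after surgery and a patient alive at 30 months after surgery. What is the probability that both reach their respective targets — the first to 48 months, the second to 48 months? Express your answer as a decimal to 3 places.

0.032

p₁ = S(48)/S(36) = 1772/8654 = 0.204761; p₂ = S(48)/S(30) = 1772/11342 = 0.156233.
P(both) = p₁ × p₂ = 0.204761 × 0.156233 = 0.031990.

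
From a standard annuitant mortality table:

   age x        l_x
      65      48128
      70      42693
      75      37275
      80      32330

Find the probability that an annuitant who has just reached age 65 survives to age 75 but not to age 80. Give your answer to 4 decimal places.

This is the probability of reaching 75 but not 80, conditional on being alive at 65: (l_75 − l_80) / l_65.
= (37275 − 32330) / 48128 = 4945 / 48128 = 0.102747.

0.1027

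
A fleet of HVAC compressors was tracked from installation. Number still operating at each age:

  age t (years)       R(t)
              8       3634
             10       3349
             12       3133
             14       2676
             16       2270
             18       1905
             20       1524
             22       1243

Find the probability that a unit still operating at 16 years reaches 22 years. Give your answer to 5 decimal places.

The conditional survival probability is R(22)/R(16) = 1243/2270 = 0.547577.

0.54758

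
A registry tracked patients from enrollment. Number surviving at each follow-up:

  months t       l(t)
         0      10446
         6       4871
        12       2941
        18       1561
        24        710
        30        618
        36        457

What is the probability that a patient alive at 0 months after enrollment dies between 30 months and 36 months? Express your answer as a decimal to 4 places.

This is the probability of reaching 30 but not 36, conditional on being alive at 0: (l(30) − l(36)) / l(0).
= (618 − 457) / 10446 = 161 / 10446 = 0.015413.

0.0154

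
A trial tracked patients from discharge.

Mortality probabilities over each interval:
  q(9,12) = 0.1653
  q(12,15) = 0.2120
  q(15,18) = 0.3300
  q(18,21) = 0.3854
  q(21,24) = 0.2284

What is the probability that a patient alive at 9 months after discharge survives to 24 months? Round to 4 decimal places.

0.2090

Chaining the interval survival probabilities: (1 − 0.1653) × (1 − 0.2120) × (1 − 0.3300) × (1 − 0.3854) × (1 − 0.2284).
= 0.8347 × 0.7880 × 0.6700 × 0.6146 × 0.7716 = 0.208986.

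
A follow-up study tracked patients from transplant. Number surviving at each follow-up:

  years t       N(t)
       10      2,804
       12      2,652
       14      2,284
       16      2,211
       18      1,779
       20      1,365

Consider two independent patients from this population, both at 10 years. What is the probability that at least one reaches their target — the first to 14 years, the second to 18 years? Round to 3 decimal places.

0.932

p₁ = N(14)/N(10) = 2,284/2,804 = 0.814551; p₂ = N(18)/N(10) = 1,779/2,804 = 0.634451.
P(at least one) = 1 − (1−p₁)(1−p₂) = 1 − 0.185449 × 0.365549 = 0.932209.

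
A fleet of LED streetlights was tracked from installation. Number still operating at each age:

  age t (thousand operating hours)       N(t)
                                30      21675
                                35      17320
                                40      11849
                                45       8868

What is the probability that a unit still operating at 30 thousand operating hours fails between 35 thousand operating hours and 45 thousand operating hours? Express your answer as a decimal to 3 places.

This is the probability of reaching 35 but not 45, conditional on being operational at 30: (N(35) − N(45)) / N(30).
= (17320 − 8868) / 21675 = 8452 / 21675 = 0.389942.

0.390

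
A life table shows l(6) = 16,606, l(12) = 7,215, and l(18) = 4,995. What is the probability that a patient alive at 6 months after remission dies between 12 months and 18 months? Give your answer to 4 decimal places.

This is the probability of reaching 12 but not 18, conditional on being alive at 6: (l(12) − l(18)) / l(6).
= (7,215 − 4,995) / 16,606 = 2,220 / 16,606 = 0.133687.

0.1337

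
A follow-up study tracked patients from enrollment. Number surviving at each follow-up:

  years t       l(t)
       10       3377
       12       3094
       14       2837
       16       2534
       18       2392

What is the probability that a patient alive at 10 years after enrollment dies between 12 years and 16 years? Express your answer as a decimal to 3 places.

This is the probability of reaching 12 but not 16, conditional on being alive at 10: (l(12) − l(16)) / l(10).
= (3094 − 2534) / 3377 = 560 / 3377 = 0.165828.

0.166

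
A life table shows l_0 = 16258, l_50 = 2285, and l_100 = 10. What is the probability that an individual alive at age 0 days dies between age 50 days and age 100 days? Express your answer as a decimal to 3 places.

This is the probability of reaching 50 but not 100, conditional on being alive at 0: (l_50 − l_100) / l_0.
= (2285 − 10) / 16258 = 2275 / 16258 = 0.139931.

0.140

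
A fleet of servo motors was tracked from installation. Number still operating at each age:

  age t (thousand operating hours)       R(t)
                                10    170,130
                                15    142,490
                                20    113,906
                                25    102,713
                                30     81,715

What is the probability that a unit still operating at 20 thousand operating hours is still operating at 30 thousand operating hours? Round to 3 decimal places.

The conditional survival probability is R(30)/R(20) = 81,715/113,906 = 0.717390.

0.717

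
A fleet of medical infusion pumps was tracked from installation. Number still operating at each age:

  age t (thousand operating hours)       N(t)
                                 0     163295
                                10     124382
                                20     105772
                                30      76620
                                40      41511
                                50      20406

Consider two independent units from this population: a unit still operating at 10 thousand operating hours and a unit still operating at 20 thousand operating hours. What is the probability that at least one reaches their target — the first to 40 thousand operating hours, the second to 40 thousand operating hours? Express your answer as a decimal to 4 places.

p₁ = N(40)/N(10) = 41511/124382 = 0.333738; p₂ = N(40)/N(20) = 41511/105772 = 0.392457.
P(at least one) = 1 − (1−p₁)(1−p₂) = 1 − 0.666262 × 0.607543 = 0.595217.

0.5952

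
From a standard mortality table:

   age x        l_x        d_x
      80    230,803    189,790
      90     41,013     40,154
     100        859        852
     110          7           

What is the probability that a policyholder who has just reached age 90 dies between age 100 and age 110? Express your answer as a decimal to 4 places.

0.0208

We want 10|10q90 = (l_100 − l_110)/l_90.
This is the probability of reaching 100 but not 110, conditional on being alive at 90: (l_100 − l_110) / l_90.
= (859 − 7) / 41,013 = 852 / 41,013 = 0.020774.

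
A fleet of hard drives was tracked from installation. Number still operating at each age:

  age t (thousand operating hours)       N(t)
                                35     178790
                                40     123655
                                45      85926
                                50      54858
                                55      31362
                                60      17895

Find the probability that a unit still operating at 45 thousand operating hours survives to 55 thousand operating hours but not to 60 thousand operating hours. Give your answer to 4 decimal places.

This is the probability of reaching 55 but not 60, conditional on being operational at 45: (N(55) − N(60)) / N(45).
= (31362 − 17895) / 85926 = 13467 / 85926 = 0.156728.

0.1567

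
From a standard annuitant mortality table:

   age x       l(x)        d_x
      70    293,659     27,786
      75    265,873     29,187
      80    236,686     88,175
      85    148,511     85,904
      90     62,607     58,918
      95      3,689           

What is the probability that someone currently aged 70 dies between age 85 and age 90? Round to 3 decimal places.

0.293

This is the probability of reaching 85 but not 90, conditional on being alive at 70: (l(85) − l(90)) / l(70).
= (148,511 − 62,607) / 293,659 = 85,904 / 293,659 = 0.292530.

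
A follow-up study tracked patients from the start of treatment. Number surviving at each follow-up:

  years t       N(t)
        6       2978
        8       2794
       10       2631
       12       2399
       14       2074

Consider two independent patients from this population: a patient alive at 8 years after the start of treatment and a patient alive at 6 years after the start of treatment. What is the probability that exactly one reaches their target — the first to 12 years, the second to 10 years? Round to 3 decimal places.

0.225

p₁ = N(12)/N(8) = 2399/2794 = 0.858626; p₂ = N(10)/N(6) = 2631/2978 = 0.883479.
P(exactly one) = p₁(1−p₂) + (1−p₁)p₂ = 0.100048 + 0.124901 = 0.224949.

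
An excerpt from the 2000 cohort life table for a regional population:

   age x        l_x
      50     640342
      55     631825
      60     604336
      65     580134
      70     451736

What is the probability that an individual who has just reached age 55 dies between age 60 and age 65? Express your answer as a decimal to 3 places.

0.038

This is the probability of reaching 60 but not 65, conditional on being alive at 55: (l_60 − l_65) / l_55.
= (604336 − 580134) / 631825 = 24202 / 631825 = 0.038305.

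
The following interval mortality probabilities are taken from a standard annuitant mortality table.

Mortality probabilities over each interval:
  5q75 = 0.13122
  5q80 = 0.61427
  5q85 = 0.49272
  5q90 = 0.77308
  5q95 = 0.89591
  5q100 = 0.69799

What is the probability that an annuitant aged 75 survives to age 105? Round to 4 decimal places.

Chaining the interval survival probabilities: (1 − 0.13122) × (1 − 0.61427) × (1 − 0.49272) × (1 − 0.77308) × (1 − 0.89591) × (1 − 0.69799).
= 0.86878 × 0.38573 × 0.50728 × 0.22692 × 0.10409 × 0.30201 = 0.001213.

0.0012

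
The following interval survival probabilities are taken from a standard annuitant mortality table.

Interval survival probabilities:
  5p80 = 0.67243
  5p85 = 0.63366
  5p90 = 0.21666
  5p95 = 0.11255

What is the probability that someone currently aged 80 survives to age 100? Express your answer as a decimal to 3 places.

The overall survival probability is 0.67243 × 0.63366 × 0.21666 × 0.11255.
= 0.010390.

0.010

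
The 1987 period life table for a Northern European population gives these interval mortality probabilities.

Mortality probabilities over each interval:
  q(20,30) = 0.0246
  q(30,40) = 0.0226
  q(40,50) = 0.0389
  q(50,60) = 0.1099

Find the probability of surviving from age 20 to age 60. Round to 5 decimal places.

Survival from 20 to 60 is the product of surviving each interval: (1 − 0.0246) × (1 − 0.0226) × (1 − 0.0389) × (1 − 0.1099).
= 0.9754 × 0.9774 × 0.9611 × 0.8901 = 0.815572.

0.81557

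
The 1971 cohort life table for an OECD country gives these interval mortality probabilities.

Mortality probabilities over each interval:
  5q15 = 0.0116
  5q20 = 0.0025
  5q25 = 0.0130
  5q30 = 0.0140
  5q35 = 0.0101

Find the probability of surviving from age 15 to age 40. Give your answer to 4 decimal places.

The overall survival probability is (1 − 0.0116) × (1 − 0.0025) × (1 − 0.0130) × (1 − 0.0140) × (1 − 0.0101).
= 0.9884 × 0.9975 × 0.9870 × 0.9860 × 0.9899 = 0.949798.

0.9498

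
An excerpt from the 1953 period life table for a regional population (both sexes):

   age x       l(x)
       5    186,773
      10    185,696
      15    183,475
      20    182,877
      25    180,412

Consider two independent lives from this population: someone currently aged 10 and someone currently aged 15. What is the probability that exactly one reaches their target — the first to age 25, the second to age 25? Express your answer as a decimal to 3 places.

p₁ = l(25)/l(10) = 180,412/185,696 = 0.971545; p₂ = l(25)/l(15) = 180,412/183,475 = 0.983306.
P(exactly one) = p₁(1−p₂) + (1−p₁)p₂ = 0.016219 + 0.027980 = 0.044199.

0.044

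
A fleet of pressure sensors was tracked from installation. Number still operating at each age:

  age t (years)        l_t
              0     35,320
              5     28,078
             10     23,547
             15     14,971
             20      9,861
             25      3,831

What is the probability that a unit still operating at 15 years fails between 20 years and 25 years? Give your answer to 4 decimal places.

0.4028

This is the probability of reaching 20 but not 25, conditional on being operational at 15: (l_20 − l_25) / l_15.
= (9,861 − 3,831) / 14,971 = 6,030 / 14,971 = 0.402779.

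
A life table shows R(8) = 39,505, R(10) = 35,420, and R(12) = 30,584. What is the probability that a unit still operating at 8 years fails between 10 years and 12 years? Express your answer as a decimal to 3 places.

0.122

This is the probability of reaching 10 but not 12, conditional on being operational at 8: (R(10) − R(12)) / R(8).
= (35,420 − 30,584) / 39,505 = 4,836 / 39,505 = 0.122415.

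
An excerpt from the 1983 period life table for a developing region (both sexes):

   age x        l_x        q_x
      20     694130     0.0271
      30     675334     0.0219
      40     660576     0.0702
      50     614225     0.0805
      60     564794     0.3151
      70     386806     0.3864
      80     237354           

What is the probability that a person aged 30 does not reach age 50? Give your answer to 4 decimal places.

0.0905

P(die before 50 | alive at 30) = 1 − l_50/l_30 = 1 − 614225/675334 = (61109)/675334 = 0.090487.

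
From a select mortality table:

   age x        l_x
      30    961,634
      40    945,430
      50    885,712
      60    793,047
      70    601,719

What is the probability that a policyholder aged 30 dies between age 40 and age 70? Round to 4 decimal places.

This is the probability of reaching 40 but not 70, conditional on being alive at 30: (l_40 − l_70) / l_30.
= (945,430 − 601,719) / 961,634 = 343,711 / 961,634 = 0.357424.

0.3574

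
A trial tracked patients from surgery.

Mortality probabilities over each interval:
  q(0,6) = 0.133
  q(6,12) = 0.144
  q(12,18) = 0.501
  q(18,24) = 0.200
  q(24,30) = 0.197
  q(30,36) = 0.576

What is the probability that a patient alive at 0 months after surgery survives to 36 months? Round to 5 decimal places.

0.10087

Survival from 0 to 36 is the product of surviving each interval: (1 − 0.133) × (1 − 0.144) × (1 − 0.501) × (1 − 0.200) × (1 − 0.197) × (1 − 0.576).
= 0.867 × 0.856 × 0.499 × 0.800 × 0.803 × 0.424 = 0.100871.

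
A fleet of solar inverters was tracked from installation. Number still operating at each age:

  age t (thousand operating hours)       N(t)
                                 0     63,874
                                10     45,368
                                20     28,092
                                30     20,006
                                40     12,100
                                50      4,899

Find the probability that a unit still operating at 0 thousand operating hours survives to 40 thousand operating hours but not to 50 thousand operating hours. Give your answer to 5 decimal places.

0.11274

This is the probability of reaching 40 but not 50, conditional on being operational at 0: (N(40) − N(50)) / N(0).
= (12,100 − 4,899) / 63,874 = 7,201 / 63,874 = 0.112738.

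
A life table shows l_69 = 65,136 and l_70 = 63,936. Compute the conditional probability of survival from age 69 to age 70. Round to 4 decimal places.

We want 1p69 = l_70/l_69.
The conditional survival probability is l_70/l_69 = 63,936/65,136 = 0.981577.

0.9816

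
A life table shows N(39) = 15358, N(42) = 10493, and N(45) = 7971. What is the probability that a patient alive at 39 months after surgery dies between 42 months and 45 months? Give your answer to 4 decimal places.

0.1642

This is the probability of reaching 42 but not 45, conditional on being alive at 39: (N(42) − N(45)) / N(39).
= (10493 − 7971) / 15358 = 2522 / 15358 = 0.164214.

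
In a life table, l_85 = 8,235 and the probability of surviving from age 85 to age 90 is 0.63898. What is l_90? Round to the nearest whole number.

l_90 = l_85 × p = 8,235 × 0.63898 = 5262.

5262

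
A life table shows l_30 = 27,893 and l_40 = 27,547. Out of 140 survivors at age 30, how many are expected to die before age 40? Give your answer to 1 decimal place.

1.7

The relevant probability is 1 − 27,547/27,893 = 0.012405.
Expected number = 140 × 0.012405 = 1.7.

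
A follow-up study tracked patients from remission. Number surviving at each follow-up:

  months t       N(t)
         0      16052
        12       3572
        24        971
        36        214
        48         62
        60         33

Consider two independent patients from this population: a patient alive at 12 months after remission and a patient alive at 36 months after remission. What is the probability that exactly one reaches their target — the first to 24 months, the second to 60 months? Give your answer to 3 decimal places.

p₁ = N(24)/N(12) = 971/3572 = 0.271837; p₂ = N(60)/N(36) = 33/214 = 0.154206.
P(exactly one) = p₁(1−p₂) + (1−p₁)p₂ = 0.229918 + 0.112287 = 0.342205.

0.342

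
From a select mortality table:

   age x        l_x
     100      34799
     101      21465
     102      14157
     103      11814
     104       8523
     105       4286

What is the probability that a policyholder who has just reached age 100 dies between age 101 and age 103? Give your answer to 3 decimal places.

0.277

We want 1|2q100 = (l_101 − l_103)/l_100.
This is the probability of reaching 101 but not 103, conditional on being alive at 100: (l_101 − l_103) / l_100.
= (21465 − 11814) / 34799 = 9651 / 34799 = 0.277336.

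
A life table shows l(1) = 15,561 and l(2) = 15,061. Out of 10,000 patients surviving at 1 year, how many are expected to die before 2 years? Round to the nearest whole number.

The relevant probability is 1 − 15,061/15,561 = 0.032132.
Expected number = 10,000 × 0.032132 = 321.

321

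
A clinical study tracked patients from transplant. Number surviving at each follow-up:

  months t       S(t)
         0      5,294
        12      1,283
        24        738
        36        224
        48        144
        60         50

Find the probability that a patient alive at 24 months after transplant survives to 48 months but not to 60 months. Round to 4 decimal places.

0.1274

This is the probability of reaching 48 but not 60, conditional on being alive at 24: (S(48) − S(60)) / S(24).
= (144 − 50) / 738 = 94 / 738 = 0.127371.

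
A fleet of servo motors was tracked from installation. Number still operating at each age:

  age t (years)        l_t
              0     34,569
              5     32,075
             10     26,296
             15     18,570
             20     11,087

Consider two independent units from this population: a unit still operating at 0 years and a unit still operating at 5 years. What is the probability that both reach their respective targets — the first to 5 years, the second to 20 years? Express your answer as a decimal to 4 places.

p₁ = l_5/l_0 = 32,075/34,569 = 0.927854; p₂ = l_20/l_5 = 11,087/32,075 = 0.345659.
P(both) = p₁ × p₂ = 0.927854 × 0.345659 = 0.320721.

0.3207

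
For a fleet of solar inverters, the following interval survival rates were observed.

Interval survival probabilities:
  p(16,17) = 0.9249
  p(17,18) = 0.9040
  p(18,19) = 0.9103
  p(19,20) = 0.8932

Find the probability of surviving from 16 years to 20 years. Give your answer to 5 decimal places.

0.67982

The overall survival probability is 0.9249 × 0.9040 × 0.9103 × 0.8932.
= 0.679824.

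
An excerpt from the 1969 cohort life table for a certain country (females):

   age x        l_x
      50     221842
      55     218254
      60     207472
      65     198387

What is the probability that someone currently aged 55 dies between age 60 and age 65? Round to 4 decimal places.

We want 5|5q55 = (l_60 − l_65)/l_55.
This is the probability of reaching 60 but not 65, conditional on being alive at 55: (l_60 − l_65) / l_55.
= (207472 − 198387) / 218254 = 9085 / 218254 = 0.041626.

0.0416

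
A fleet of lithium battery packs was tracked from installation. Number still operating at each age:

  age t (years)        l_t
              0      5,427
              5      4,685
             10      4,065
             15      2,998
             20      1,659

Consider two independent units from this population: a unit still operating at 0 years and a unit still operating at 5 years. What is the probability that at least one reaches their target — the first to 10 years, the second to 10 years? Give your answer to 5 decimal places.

0.96679

p₁ = l_10/l_0 = 4,065/5,427 = 0.749033; p₂ = l_10/l_5 = 4,065/4,685 = 0.867663.
P(at least one) = 1 − (1−p₁)(1−p₂) = 1 − 0.250967 × 0.132337 = 0.966788.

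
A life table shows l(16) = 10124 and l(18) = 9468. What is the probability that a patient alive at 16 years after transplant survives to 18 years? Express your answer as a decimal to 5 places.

The conditional survival probability is l(18)/l(16) = 9468/10124 = 0.935203.

0.93520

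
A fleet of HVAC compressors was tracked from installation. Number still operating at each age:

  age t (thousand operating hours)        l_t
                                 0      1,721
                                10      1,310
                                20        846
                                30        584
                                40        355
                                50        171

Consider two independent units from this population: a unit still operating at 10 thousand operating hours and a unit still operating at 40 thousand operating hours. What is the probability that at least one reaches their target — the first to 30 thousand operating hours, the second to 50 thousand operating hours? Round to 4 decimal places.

0.7128

p₁ = l_30/l_10 = 584/1,310 = 0.445802; p₂ = l_50/l_40 = 171/355 = 0.481690.
P(at least one) = 1 − (1−p₁)(1−p₂) = 1 − 0.554198 × 0.518310 = 0.712754.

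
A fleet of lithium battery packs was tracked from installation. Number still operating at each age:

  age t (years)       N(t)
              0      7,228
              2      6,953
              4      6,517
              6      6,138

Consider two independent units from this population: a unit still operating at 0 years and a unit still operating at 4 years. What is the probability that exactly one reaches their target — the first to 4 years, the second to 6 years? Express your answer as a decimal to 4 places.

0.1451

p₁ = N(4)/N(0) = 6,517/7,228 = 0.901633; p₂ = N(6)/N(4) = 6,138/6,517 = 0.941844.
P(exactly one) = p₁(1−p₂) + (1−p₁)p₂ = 0.052435 + 0.092646 = 0.145082.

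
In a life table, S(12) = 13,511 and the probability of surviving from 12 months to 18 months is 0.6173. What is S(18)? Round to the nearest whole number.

8340

S(18) = S(12) × p = 13,511 × 0.6173 = 8340.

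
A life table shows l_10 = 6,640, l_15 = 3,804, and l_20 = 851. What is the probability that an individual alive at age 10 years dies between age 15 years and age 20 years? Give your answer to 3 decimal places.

0.445

This is the probability of reaching 15 but not 20, conditional on being alive at 10: (l_15 − l_20) / l_10.
= (3,804 − 851) / 6,640 = 2,953 / 6,640 = 0.444729.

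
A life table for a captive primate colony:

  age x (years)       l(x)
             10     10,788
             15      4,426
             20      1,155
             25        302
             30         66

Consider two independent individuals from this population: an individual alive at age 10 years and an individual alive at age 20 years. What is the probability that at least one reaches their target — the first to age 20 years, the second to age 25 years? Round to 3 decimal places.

p₁ = l(20)/l(10) = 1,155/10,788 = 0.107063; p₂ = l(25)/l(20) = 302/1,155 = 0.261472.
P(at least one) = 1 − (1−p₁)(1−p₂) = 1 − 0.892937 × 0.738528 = 0.340541.

0.341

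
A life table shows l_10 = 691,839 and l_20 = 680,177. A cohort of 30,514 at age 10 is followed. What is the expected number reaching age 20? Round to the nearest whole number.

The relevant probability is 680,177/691,839 = 0.983143.
Expected number = 30,514 × 0.983143 = 30000.

30000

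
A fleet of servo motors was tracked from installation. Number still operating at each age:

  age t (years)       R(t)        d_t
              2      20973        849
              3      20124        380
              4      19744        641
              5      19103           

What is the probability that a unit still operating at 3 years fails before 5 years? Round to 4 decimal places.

P(fail before 5 | operational at 3) = 1 − R(5)/R(3) = 1 − 19103/20124 = (1021)/20124 = 0.050735.

0.0507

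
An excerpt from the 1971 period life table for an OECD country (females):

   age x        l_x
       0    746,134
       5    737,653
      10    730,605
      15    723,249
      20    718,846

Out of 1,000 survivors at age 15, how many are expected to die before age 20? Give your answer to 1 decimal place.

The relevant probability is 1 − 718,846/723,249 = 0.006088.
Expected number = 1,000 × 0.006088 = 6.1.

6.1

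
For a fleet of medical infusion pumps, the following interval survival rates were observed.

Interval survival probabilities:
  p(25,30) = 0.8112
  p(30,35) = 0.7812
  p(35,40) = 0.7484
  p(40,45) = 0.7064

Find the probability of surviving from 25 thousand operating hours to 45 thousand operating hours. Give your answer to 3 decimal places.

Survival from 25 to 45 is the product of surviving each interval: 0.8112 × 0.7812 × 0.7484 × 0.7064.
= 0.335023.

0.335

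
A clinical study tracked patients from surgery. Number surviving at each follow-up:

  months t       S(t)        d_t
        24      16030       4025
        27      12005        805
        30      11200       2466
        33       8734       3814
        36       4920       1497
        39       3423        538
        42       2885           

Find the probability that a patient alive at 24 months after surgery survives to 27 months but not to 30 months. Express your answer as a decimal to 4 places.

0.0502

This is the probability of reaching 27 but not 30, conditional on being alive at 24: (S(27) − S(30)) / S(24).
= (12005 − 11200) / 16030 = 805 / 16030 = 0.050218.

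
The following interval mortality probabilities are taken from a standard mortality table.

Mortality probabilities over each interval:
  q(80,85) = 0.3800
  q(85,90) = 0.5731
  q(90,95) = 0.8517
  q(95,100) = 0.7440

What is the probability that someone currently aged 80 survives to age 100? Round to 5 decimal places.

The overall survival probability is (1 − 0.3800) × (1 − 0.5731) × (1 − 0.8517) × (1 − 0.7440).
= 0.6200 × 0.4269 × 0.1483 × 0.2560 = 0.010048.

0.01005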